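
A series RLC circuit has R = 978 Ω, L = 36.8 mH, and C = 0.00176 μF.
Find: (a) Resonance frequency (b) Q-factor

Step 1 — Resonance condition Im(Z)=0 gives ω₀ = 1/√(LC).
Step 2 — ω₀ = 1/√(0.0368·1.76e-09) = 1.243e+05 rad/s.
Step 3 — f₀ = ω₀/(2π) = 1.978e+04 Hz.
Step 4 — Series Q: Q = ω₀L/R = 1.243e+05·0.0368/978 = 4.676.

(a) f₀ = 1.978e+04 Hz  (b) Q = 4.676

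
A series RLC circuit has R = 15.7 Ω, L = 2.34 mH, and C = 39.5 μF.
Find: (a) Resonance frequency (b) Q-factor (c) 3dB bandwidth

Step 1 — Resonance: ω₀ = 1/√(LC) = 1/√(0.00234·3.95e-05) = 3289 rad/s.
Step 2 — f₀ = ω₀/(2π) = 523.5 Hz.
Step 3 — Series Q: Q = ω₀L/R = 3289·0.00234/15.7 = 0.4902.
Step 4 — Bandwidth: Δω = ω₀/Q = 6709 rad/s; BW = Δω/(2π) = 1068 Hz.

(a) f₀ = 523.5 Hz  (b) Q = 0.4902  (c) BW = 1068 Hz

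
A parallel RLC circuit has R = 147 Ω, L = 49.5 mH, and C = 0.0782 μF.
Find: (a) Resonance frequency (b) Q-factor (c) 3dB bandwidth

Step 1 — Resonance: ω₀ = 1/√(LC) = 1/√(0.0495·7.82e-08) = 1.607e+04 rad/s.
Step 2 — f₀ = ω₀/(2π) = 2558 Hz.
Step 3 — Parallel Q: Q = R/(ω₀L) = 147/(1.607e+04·0.0495) = 0.1848.
Step 4 — Bandwidth: Δω = ω₀/Q = 8.699e+04 rad/s; BW = Δω/(2π) = 1.385e+04 Hz.

(a) f₀ = 2558 Hz  (b) Q = 0.1848  (c) BW = 1.385e+04 Hz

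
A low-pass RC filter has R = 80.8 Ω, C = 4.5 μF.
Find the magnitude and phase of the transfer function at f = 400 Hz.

Step 1 — Angular frequency: ω = 2π·400 = 2513 rad/s.
Step 2 — Transfer function: H(jω) = 1/(1 + jωRC).
Step 3 — Denominator: 1 + jωRC = 1 + j·2513·80.8·4.5e-06 = 1 + j0.9138.
Step 4 — H = 0.5449 - j0.498.
Step 5 — Magnitude: |H| = 0.7382 (-2.6 dB); phase: φ = -42.4°.

|H| = 0.7382 (-2.6 dB), φ = -42.4°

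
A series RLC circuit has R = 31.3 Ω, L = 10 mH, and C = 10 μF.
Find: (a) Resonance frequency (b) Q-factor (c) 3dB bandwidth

Step 1 — Resonance condition Im(Z)=0 gives ω₀ = 1/√(LC).
Step 2 — ω₀ = 1/√(0.01·1e-05) = 3162 rad/s.
Step 3 — f₀ = ω₀/(2π) = 503.3 Hz.
Step 4 — Series Q: Q = ω₀L/R = 3162·0.01/31.3 = 1.01.
Step 5 — 3dB bandwidth: Δω = ω₀/Q = 3130 rad/s; BW = Δω/(2π) = 498.2 Hz.

(a) f₀ = 503.3 Hz  (b) Q = 1.01  (c) BW = 498.2 Hz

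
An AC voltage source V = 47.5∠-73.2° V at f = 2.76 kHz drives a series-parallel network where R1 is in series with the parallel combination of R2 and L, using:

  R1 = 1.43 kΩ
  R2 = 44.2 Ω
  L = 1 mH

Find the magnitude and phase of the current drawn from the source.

Step 1 — Angular frequency: ω = 2π·f = 2π·2760 = 1.734e+04 rad/s.
Step 2 — Component impedances:
  R1: Z = R = 1430 Ω
  R2: Z = R = 44.2 Ω
  L: Z = jωL = j·1.734e+04·0.001 = 0 + j17.34 Ω
Step 3 — Parallel branch: R2 || L = 1/(1/R2 + 1/L) = 5.896 + j15.03 Ω.
Step 4 — Series with R1: Z_total = R1 + (R2 || L) = 1436 + j15.03 Ω = 1436∠0.6° Ω.
Step 5 — Source phasor: V = 47.5∠-73.2° V = 13.73 - j45.47 V.
Step 6 — Ohm's law: I = V / Z_total = (13.73 - j45.47) / (1436 + j15.03) = 0.009229 - j0.03177 A.
Step 7 — Convert to polar: |I| = 0.03308 A, ∠I = -73.8°.

I = 0.03308∠-73.8° A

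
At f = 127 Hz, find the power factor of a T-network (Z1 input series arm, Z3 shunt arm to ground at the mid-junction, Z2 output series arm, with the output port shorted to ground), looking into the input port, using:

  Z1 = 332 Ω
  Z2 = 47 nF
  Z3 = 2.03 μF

Step 1 — Angular frequency: ω = 2π·f = 2π·127 = 798 rad/s.
Step 2 — Component impedances:
  Z1: Z = R = 332 Ω
  Z2: Z = 1/(jωC) = -j/(ω·C) = 0 - j2.666e+04 Ω
  Z3: Z = 1/(jωC) = -j/(ω·C) = 0 - j617.3 Ω
Step 3 — With the output port shorted to ground, the output series arm Z2 runs from the junction to ground; the shunt arm Z3 also runs from the junction to ground. They appear in parallel: Z3 || Z2 = 0 - j603.4 Ω.
Step 4 — Series with input arm Z1: Z_in = Z1 + (Z3 || Z2) = 332 - j603.4 Ω = 688.7∠-61.2° Ω.
Step 5 — Power factor: PF = cos(φ) = Re(Z)/|Z| = 332/688.7 = 0.4821.
Step 6 — Type: Im(Z) = -603.4 ⇒ leading (phase φ = -61.2°).

PF = 0.4821 (leading, φ = -61.2°)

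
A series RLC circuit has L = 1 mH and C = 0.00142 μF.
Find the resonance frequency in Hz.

Step 1 — Resonance condition Im(Z)=0 gives ω₀ = 1/√(LC).
Step 2 — ω₀ = 1/√(0.001·1.42e-09) = 8.392e+05 rad/s.
Step 3 — f₀ = ω₀/(2π) = 1.336e+05 Hz.

f₀ = 1.336e+05 Hz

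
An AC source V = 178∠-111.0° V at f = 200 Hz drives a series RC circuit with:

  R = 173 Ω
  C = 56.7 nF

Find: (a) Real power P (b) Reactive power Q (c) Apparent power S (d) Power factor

Step 1 — Angular frequency: ω = 2π·f = 2π·200 = 1257 rad/s.
Step 2 — Component impedances:
  R: Z = R = 173 Ω
  C: Z = 1/(jωC) = -j/(ω·C) = 0 - j1.403e+04 Ω
Step 3 — Series combination: Z_total = R + C = 173 - j1.403e+04 Ω = 1.404e+04∠-89.3° Ω.
Step 4 — Source phasor: V = 178∠-111.0° V = -63.79 - j166.2 V.
Step 5 — Current: I = V / Z = 0.01178 - j0.00469 A = 0.01268∠-21.7° A.
Step 6 — Complex power: S = V·I* = 0.02782 - j2.257 VA.
Step 7 — Real power: P = Re(S) = 0.02782 W.
Step 8 — Reactive power: Q = Im(S) = -2.257 VAR.
Step 9 — Apparent power: |S| = 2.257 VA.
Step 10 — Power factor: PF = P/|S| = 0.01233 (leading).

(a) P = 0.02782 W  (b) Q = -2.257 VAR  (c) S = 2.257 VA  (d) PF = 0.01233 (leading)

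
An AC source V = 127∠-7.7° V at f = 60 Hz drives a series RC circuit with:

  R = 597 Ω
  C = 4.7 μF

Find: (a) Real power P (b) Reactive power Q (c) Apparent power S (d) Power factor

Step 1 — Angular frequency: ω = 2π·f = 2π·60 = 377 rad/s.
Step 2 — Component impedances:
  R: Z = R = 597 Ω
  C: Z = 1/(jωC) = -j/(ω·C) = 0 - j564.4 Ω
Step 3 — Series combination: Z_total = R + C = 597 - j564.4 Ω = 821.5∠-43.4° Ω.
Step 4 — Source phasor: V = 127∠-7.7° V = 125.9 - j17.02 V.
Step 5 — Current: I = V / Z = 0.1256 + j0.09019 A = 0.1546∠35.7° A.
Step 6 — Complex power: S = V·I* = 14.27 - j13.49 VA.
Step 7 — Real power: P = Re(S) = 14.27 W.
Step 8 — Reactive power: Q = Im(S) = -13.49 VAR.
Step 9 — Apparent power: |S| = 19.63 VA.
Step 10 — Power factor: PF = P/|S| = 0.7267 (leading).

(a) P = 14.27 W  (b) Q = -13.49 VAR  (c) S = 19.63 VA  (d) PF = 0.7267 (leading)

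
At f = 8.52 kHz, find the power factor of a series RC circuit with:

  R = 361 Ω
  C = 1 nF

Step 1 — Angular frequency: ω = 2π·f = 2π·8520 = 5.353e+04 rad/s.
Step 2 — Component impedances:
  R: Z = R = 361 Ω
  C: Z = 1/(jωC) = -j/(ω·C) = 0 - j1.868e+04 Ω
Step 3 — Series combination: Z_total = R + C = 361 - j1.868e+04 Ω = 1.868e+04∠-88.9° Ω.
Step 4 — Power factor: PF = cos(φ) = Re(Z)/|Z| = 361/18684 = 0.01932.
Step 5 — Type: Im(Z) = -1.868e+04 ⇒ leading (phase φ = -88.9°).

PF = 0.01932 (leading, φ = -88.9°)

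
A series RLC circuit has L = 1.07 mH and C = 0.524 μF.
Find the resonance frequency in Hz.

Step 1 — Resonance condition Im(Z)=0 gives ω₀ = 1/√(LC).
Step 2 — ω₀ = 1/√(0.00107·5.24e-07) = 4.223e+04 rad/s.
Step 3 — f₀ = ω₀/(2π) = 6721 Hz.

f₀ = 6721 Hz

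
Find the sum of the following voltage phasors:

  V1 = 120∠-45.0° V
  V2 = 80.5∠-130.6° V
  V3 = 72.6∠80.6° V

Step 1 — Convert each phasor to rectangular form:
  V1 = 120·(cos(-45.0°) + j·sin(-45.0°)) = 84.85 - j84.85 V
  V2 = 80.5·(cos(-130.6°) + j·sin(-130.6°)) = -52.39 - j61.12 V
  V3 = 72.6·(cos(80.6°) + j·sin(80.6°)) = 11.86 + j71.63 V
Step 2 — Sum components: V_total = 44.32 - j74.35 V.
Step 3 — Convert to polar: |V_total| = 86.56 V, ∠V_total = -59.2°.

V_total = 86.56∠-59.2° V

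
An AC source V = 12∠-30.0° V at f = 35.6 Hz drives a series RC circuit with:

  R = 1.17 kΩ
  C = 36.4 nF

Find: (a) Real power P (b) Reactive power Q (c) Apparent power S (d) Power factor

Step 1 — Angular frequency: ω = 2π·f = 2π·35.6 = 223.7 rad/s.
Step 2 — Component impedances:
  R: Z = R = 1170 Ω
  C: Z = 1/(jωC) = -j/(ω·C) = 0 - j1.228e+05 Ω
Step 3 — Series combination: Z_total = R + C = 1170 - j1.228e+05 Ω = 1.228e+05∠-89.5° Ω.
Step 4 — Source phasor: V = 12∠-30.0° V = 10.39 - j6 V.
Step 5 — Current: I = V / Z = 4.965e-05 + j8.414e-05 A = 9.77e-05∠59.5° A.
Step 6 — Complex power: S = V·I* = 1.117e-05 - j0.001172 VA.
Step 7 — Real power: P = Re(S) = 1.117e-05 W.
Step 8 — Reactive power: Q = Im(S) = -0.001172 VAR.
Step 9 — Apparent power: |S| = 0.001172 VA.
Step 10 — Power factor: PF = P/|S| = 0.009526 (leading).

(a) P = 1.117e-05 W  (b) Q = -0.001172 VAR  (c) S = 0.001172 VA  (d) PF = 0.009526 (leading)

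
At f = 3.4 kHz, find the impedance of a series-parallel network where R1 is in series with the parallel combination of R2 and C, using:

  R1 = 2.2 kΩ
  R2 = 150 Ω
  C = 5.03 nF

Step 1 — Angular frequency: ω = 2π·f = 2π·3400 = 2.136e+04 rad/s.
Step 2 — Component impedances:
  R1: Z = R = 2200 Ω
  R2: Z = R = 150 Ω
  C: Z = 1/(jωC) = -j/(ω·C) = 0 - j9306 Ω
Step 3 — Parallel branch: R2 || C = 1/(1/R2 + 1/C) = 150 - j2.417 Ω.
Step 4 — Series with R1: Z_total = R1 + (R2 || C) = 2350 - j2.417 Ω = 2350∠-0.1° Ω.

Z = 2350 - j2.417 Ω = 2350∠-0.1° Ω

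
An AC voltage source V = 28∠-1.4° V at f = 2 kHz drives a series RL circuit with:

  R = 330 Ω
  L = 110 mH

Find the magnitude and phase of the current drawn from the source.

Step 1 — Angular frequency: ω = 2π·f = 2π·2000 = 1.257e+04 rad/s.
Step 2 — Component impedances:
  R: Z = R = 330 Ω
  L: Z = jωL = j·1.257e+04·0.11 = 0 + j1382 Ω
Step 3 — Series combination: Z_total = R + L = 330 + j1382 Ω = 1421∠76.6° Ω.
Step 4 — Source phasor: V = 28∠-1.4° V = 27.99 - j0.6841 V.
Step 5 — Ohm's law: I = V / Z_total = (27.99 - j0.6841) / (330 + j1382) = 0.004105 - j0.01927 A.
Step 6 — Convert to polar: |I| = 0.0197 A, ∠I = -78.0°.

I = 0.0197∠-78.0° A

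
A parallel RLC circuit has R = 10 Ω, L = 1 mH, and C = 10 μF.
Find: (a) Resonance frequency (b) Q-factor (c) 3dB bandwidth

Step 1 — Resonance: ω₀ = 1/√(LC) = 1/√(0.001·1e-05) = 1e+04 rad/s.
Step 2 — f₀ = ω₀/(2π) = 1592 Hz.
Step 3 — Parallel Q: Q = R/(ω₀L) = 10/(1e+04·0.001) = 1.
Step 4 — Bandwidth: Δω = ω₀/Q = 1e+04 rad/s; BW = Δω/(2π) = 1592 Hz.

(a) f₀ = 1592 Hz  (b) Q = 1  (c) BW = 1592 Hz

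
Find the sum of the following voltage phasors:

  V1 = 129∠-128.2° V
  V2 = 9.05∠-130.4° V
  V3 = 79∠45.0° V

Step 1 — Convert each phasor to rectangular form:
  V1 = 129·(cos(-128.2°) + j·sin(-128.2°)) = -79.77 - j101.4 V
  V2 = 9.05·(cos(-130.4°) + j·sin(-130.4°)) = -5.865 - j6.892 V
  V3 = 79·(cos(45.0°) + j·sin(45.0°)) = 55.86 + j55.86 V
Step 2 — Sum components: V_total = -29.78 - j52.41 V.
Step 3 — Convert to polar: |V_total| = 60.28 V, ∠V_total = -119.6°.

V_total = 60.28∠-119.6° V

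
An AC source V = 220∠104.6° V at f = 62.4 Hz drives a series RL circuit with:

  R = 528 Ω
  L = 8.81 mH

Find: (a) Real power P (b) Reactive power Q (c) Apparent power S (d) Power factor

Step 1 — Angular frequency: ω = 2π·f = 2π·62.4 = 392.1 rad/s.
Step 2 — Component impedances:
  R: Z = R = 528 Ω
  L: Z = jωL = j·392.1·0.00881 = 0 + j3.454 Ω
Step 3 — Series combination: Z_total = R + L = 528 + j3.454 Ω = 528∠0.4° Ω.
Step 4 — Source phasor: V = 220∠104.6° V = -55.46 + j212.9 V.
Step 5 — Current: I = V / Z = -0.1024 + j0.4039 A = 0.4167∠104.2° A.
Step 6 — Complex power: S = V·I* = 91.66 + j0.5997 VA.
Step 7 — Real power: P = Re(S) = 91.66 W.
Step 8 — Reactive power: Q = Im(S) = 0.5997 VAR.
Step 9 — Apparent power: |S| = 91.66 VA.
Step 10 — Power factor: PF = P/|S| = 1 (lagging).

(a) P = 91.66 W  (b) Q = 0.5997 VAR  (c) S = 91.66 VA  (d) PF = 1 (lagging)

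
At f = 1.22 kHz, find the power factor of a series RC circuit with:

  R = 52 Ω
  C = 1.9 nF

Step 1 — Angular frequency: ω = 2π·f = 2π·1220 = 7665 rad/s.
Step 2 — Component impedances:
  R: Z = R = 52 Ω
  C: Z = 1/(jωC) = -j/(ω·C) = 0 - j6.866e+04 Ω
Step 3 — Series combination: Z_total = R + C = 52 - j6.866e+04 Ω = 6.866e+04∠-90.0° Ω.
Step 4 — Power factor: PF = cos(φ) = Re(Z)/|Z| = 52/68660.5 = 0.0007573.
Step 5 — Type: Im(Z) = -6.866e+04 ⇒ leading (phase φ = -90.0°).

PF = 0.0007573 (leading, φ = -90.0°)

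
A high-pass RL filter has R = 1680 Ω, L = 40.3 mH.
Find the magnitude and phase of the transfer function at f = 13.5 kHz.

Step 1 — Angular frequency: ω = 2π·1.35e+04 = 8.482e+04 rad/s.
Step 2 — Transfer function: H(jω) = jωL/(R + jωL).
Step 3 — Numerator jωL = j·3418; denominator R + jωL = 1680 + j3418.
Step 4 — H = 0.8055 + j0.3959.
Step 5 — Magnitude: |H| = 0.8975 (-0.9 dB); phase: φ = 26.2°.

|H| = 0.8975 (-0.9 dB), φ = 26.2°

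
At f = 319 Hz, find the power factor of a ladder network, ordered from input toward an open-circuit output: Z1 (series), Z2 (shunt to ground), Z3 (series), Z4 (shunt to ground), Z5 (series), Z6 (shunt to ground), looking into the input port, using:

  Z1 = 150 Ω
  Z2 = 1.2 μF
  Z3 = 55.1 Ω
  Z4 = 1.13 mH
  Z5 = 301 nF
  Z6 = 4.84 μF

Step 1 — Angular frequency: ω = 2π·f = 2π·319 = 2004 rad/s.
Step 2 — Component impedances:
  Z1: Z = R = 150 Ω
  Z2: Z = 1/(jωC) = -j/(ω·C) = 0 - j415.8 Ω
  Z3: Z = R = 55.1 Ω
  Z4: Z = jωL = j·2004·0.00113 = 0 + j2.265 Ω
  Z5: Z = 1/(jωC) = -j/(ω·C) = 0 - j1658 Ω
  Z6: Z = 1/(jωC) = -j/(ω·C) = 0 - j103.1 Ω
Step 3 — Ladder network (open output): work backward from the far end, alternating series and parallel combinations. Z_in = 204.7 - j5.013 Ω = 204.8∠-1.4° Ω.
Step 4 — Power factor: PF = cos(φ) = Re(Z)/|Z| = 204.73/204.8 = 0.9997.
Step 5 — Type: Im(Z) = -5.013 ⇒ leading (phase φ = -1.4°).

PF = 0.9997 (leading, φ = -1.4°)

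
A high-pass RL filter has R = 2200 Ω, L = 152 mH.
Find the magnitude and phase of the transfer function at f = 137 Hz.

Step 1 — Angular frequency: ω = 2π·137 = 860.8 rad/s.
Step 2 — Transfer function: H(jω) = jωL/(R + jωL).
Step 3 — Numerator jωL = j·130.8; denominator R + jωL = 2200 + j130.8.
Step 4 — H = 0.003525 + j0.05926.
Step 5 — Magnitude: |H| = 0.05937 (-24.5 dB); phase: φ = 86.6°.

|H| = 0.05937 (-24.5 dB), φ = 86.6°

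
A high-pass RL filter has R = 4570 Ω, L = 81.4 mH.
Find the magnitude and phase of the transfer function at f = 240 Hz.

Step 1 — Angular frequency: ω = 2π·240 = 1508 rad/s.
Step 2 — Transfer function: H(jω) = jωL/(R + jωL).
Step 3 — Numerator jωL = j·122.7; denominator R + jωL = 4570 + j122.7.
Step 4 — H = 0.0007209 + j0.02684.
Step 5 — Magnitude: |H| = 0.02685 (-31.4 dB); phase: φ = 88.5°.

|H| = 0.02685 (-31.4 dB), φ = 88.5°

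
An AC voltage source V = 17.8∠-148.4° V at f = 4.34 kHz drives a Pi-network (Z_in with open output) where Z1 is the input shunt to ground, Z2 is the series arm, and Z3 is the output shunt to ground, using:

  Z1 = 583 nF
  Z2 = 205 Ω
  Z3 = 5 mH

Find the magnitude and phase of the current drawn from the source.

Step 1 — Angular frequency: ω = 2π·f = 2π·4340 = 2.727e+04 rad/s.
Step 2 — Component impedances:
  Z1: Z = 1/(jωC) = -j/(ω·C) = 0 - j62.9 Ω
  Z2: Z = R = 205 Ω
  Z3: Z = jωL = j·2.727e+04·0.005 = 0 + j136.3 Ω
Step 3 — With open output, the series arm Z2 and the output shunt Z3 appear in series to ground: Z2 + Z3 = 205 + j136.3 Ω.
Step 4 — Parallel with input shunt Z1: Z_in = Z1 || (Z2 + Z3) = 17.11 - j69.03 Ω = 71.12∠-76.1° Ω.
Step 5 — Source phasor: V = 17.8∠-148.4° V = -15.16 - j9.327 V.
Step 6 — Ohm's law: I = V / Z_total = (-15.16 - j9.327) / (17.11 - j69.03) = 0.07603 - j0.2385 A.
Step 7 — Convert to polar: |I| = 0.2503 A, ∠I = -72.3°.

I = 0.2503∠-72.3° A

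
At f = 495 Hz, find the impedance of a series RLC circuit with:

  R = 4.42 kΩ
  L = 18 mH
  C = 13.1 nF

Step 1 — Angular frequency: ω = 2π·f = 2π·495 = 3110 rad/s.
Step 2 — Component impedances:
  R: Z = R = 4420 Ω
  L: Z = jωL = j·3110·0.018 = 0 + j55.98 Ω
  C: Z = 1/(jωC) = -j/(ω·C) = 0 - j2.454e+04 Ω
Step 3 — Series combination: Z_total = R + L + C = 4420 - j2.449e+04 Ω = 2.488e+04∠-79.8° Ω.

Z = 4420 - j2.449e+04 Ω = 2.488e+04∠-79.8° Ω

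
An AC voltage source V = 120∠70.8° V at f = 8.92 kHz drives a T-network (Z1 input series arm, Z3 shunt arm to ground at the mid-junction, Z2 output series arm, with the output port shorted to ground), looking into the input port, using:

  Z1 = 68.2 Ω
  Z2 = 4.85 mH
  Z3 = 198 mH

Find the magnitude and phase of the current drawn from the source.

Step 1 — Angular frequency: ω = 2π·f = 2π·8920 = 5.605e+04 rad/s.
Step 2 — Component impedances:
  Z1: Z = R = 68.2 Ω
  Z2: Z = jωL = j·5.605e+04·0.00485 = 0 + j271.8 Ω
  Z3: Z = jωL = j·5.605e+04·0.198 = 0 + j1.11e+04 Ω
Step 3 — With the output port shorted to ground, the output series arm Z2 runs from the junction to ground; the shunt arm Z3 also runs from the junction to ground. They appear in parallel: Z3 || Z2 = 0 + j265.3 Ω.
Step 4 — Series with input arm Z1: Z_in = Z1 + (Z3 || Z2) = 68.2 + j265.3 Ω = 273.9∠75.6° Ω.
Step 5 — Source phasor: V = 120∠70.8° V = 39.46 + j113.3 V.
Step 6 — Ohm's law: I = V / Z_total = (39.46 + j113.3) / (68.2 + j265.3) = 0.4365 - j0.03654 A.
Step 7 — Convert to polar: |I| = 0.438 A, ∠I = -4.8°.

I = 0.438∠-4.8° A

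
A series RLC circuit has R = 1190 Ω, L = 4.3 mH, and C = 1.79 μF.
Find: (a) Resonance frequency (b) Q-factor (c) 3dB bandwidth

Step 1 — Resonance condition Im(Z)=0 gives ω₀ = 1/√(LC).
Step 2 — ω₀ = 1/√(0.0043·1.79e-06) = 1.14e+04 rad/s.
Step 3 — f₀ = ω₀/(2π) = 1814 Hz.
Step 4 — Series Q: Q = ω₀L/R = 1.14e+04·0.0043/1190 = 0.04119.
Step 5 — 3dB bandwidth: Δω = ω₀/Q = 2.767e+05 rad/s; BW = Δω/(2π) = 4.405e+04 Hz.

(a) f₀ = 1814 Hz  (b) Q = 0.04119  (c) BW = 4.405e+04 Hz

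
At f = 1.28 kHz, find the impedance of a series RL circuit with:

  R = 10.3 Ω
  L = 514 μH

Step 1 — Angular frequency: ω = 2π·f = 2π·1280 = 8042 rad/s.
Step 2 — Component impedances:
  R: Z = R = 10.3 Ω
  L: Z = jωL = j·8042·0.000514 = 0 + j4.134 Ω
Step 3 — Series combination: Z_total = R + L = 10.3 + j4.134 Ω = 11.1∠21.9° Ω.

Z = 10.3 + j4.134 Ω = 11.1∠21.9° Ω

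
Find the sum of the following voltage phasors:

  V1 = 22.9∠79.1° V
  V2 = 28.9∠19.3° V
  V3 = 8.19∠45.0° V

Step 1 — Convert each phasor to rectangular form:
  V1 = 22.9·(cos(79.1°) + j·sin(79.1°)) = 4.33 + j22.49 V
  V2 = 28.9·(cos(19.3°) + j·sin(19.3°)) = 27.28 + j9.552 V
  V3 = 8.19·(cos(45.0°) + j·sin(45.0°)) = 5.791 + j5.791 V
Step 2 — Sum components: V_total = 37.4 + j37.83 V.
Step 3 — Convert to polar: |V_total| = 53.19 V, ∠V_total = 45.3°.

V_total = 53.19∠45.3° V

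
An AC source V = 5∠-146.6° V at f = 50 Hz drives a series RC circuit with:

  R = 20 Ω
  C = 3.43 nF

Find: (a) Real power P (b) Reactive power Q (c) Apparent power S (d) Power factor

Step 1 — Angular frequency: ω = 2π·f = 2π·50 = 314.2 rad/s.
Step 2 — Component impedances:
  R: Z = R = 20 Ω
  C: Z = 1/(jωC) = -j/(ω·C) = 0 - j9.28e+05 Ω
Step 3 — Series combination: Z_total = R + C = 20 - j9.28e+05 Ω = 9.28e+05∠-90.0° Ω.
Step 4 — Source phasor: V = 5∠-146.6° V = -4.174 - j2.752 V.
Step 5 — Current: I = V / Z = 2.966e-06 - j4.498e-06 A = 5.388e-06∠-56.6° A.
Step 6 — Complex power: S = V·I* = 5.806e-10 - j2.694e-05 VA.
Step 7 — Real power: P = Re(S) = 5.806e-10 W.
Step 8 — Reactive power: Q = Im(S) = -2.694e-05 VAR.
Step 9 — Apparent power: |S| = 2.694e-05 VA.
Step 10 — Power factor: PF = P/|S| = 2.155e-05 (leading).

(a) P = 5.806e-10 W  (b) Q = -2.694e-05 VAR  (c) S = 2.694e-05 VA  (d) PF = 2.155e-05 (leading)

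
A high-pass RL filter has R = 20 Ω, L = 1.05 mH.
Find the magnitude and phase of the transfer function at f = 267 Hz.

Step 1 — Angular frequency: ω = 2π·267 = 1678 rad/s.
Step 2 — Transfer function: H(jω) = jωL/(R + jωL).
Step 3 — Numerator jωL = j·1.761; denominator R + jωL = 20 + j1.761.
Step 4 — H = 0.007697 + j0.0874.
Step 5 — Magnitude: |H| = 0.08773 (-21.1 dB); phase: φ = 85.0°.

|H| = 0.08773 (-21.1 dB), φ = 85.0°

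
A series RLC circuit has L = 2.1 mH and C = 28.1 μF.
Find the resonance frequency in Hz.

Step 1 — Resonance condition Im(Z)=0 gives ω₀ = 1/√(LC).
Step 2 — ω₀ = 1/√(0.0021·2.81e-05) = 4117 rad/s.
Step 3 — f₀ = ω₀/(2π) = 655.2 Hz.

f₀ = 655.2 Hz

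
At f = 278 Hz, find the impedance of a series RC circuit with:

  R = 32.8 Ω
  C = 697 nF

Step 1 — Angular frequency: ω = 2π·f = 2π·278 = 1747 rad/s.
Step 2 — Component impedances:
  R: Z = R = 32.8 Ω
  C: Z = 1/(jωC) = -j/(ω·C) = 0 - j821.4 Ω
Step 3 — Series combination: Z_total = R + C = 32.8 - j821.4 Ω = 822∠-87.7° Ω.

Z = 32.8 - j821.4 Ω = 822∠-87.7° Ω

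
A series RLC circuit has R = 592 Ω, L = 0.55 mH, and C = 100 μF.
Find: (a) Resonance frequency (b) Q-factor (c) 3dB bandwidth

Step 1 — Resonance condition Im(Z)=0 gives ω₀ = 1/√(LC).
Step 2 — ω₀ = 1/√(0.00055·0.0001) = 4264 rad/s.
Step 3 — f₀ = ω₀/(2π) = 678.6 Hz.
Step 4 — Series Q: Q = ω₀L/R = 4264·0.00055/592 = 0.003961.
Step 5 — 3dB bandwidth: Δω = ω₀/Q = 1.076e+06 rad/s; BW = Δω/(2π) = 1.713e+05 Hz.

(a) f₀ = 678.6 Hz  (b) Q = 0.003961  (c) BW = 1.713e+05 Hz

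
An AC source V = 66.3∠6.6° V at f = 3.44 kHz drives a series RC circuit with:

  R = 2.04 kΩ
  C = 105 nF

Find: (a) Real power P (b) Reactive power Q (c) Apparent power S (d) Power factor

Step 1 — Angular frequency: ω = 2π·f = 2π·3440 = 2.161e+04 rad/s.
Step 2 — Component impedances:
  R: Z = R = 2040 Ω
  C: Z = 1/(jωC) = -j/(ω·C) = 0 - j440.6 Ω
Step 3 — Series combination: Z_total = R + C = 2040 - j440.6 Ω = 2087∠-12.2° Ω.
Step 4 — Source phasor: V = 66.3∠6.6° V = 65.86 + j7.62 V.
Step 5 — Current: I = V / Z = 0.03007 + j0.01023 A = 0.03177∠18.8° A.
Step 6 — Complex power: S = V·I* = 2.059 - j0.4447 VA.
Step 7 — Real power: P = Re(S) = 2.059 W.
Step 8 — Reactive power: Q = Im(S) = -0.4447 VAR.
Step 9 — Apparent power: |S| = 2.106 VA.
Step 10 — Power factor: PF = P/|S| = 0.9775 (leading).

(a) P = 2.059 W  (b) Q = -0.4447 VAR  (c) S = 2.106 VA  (d) PF = 0.9775 (leading)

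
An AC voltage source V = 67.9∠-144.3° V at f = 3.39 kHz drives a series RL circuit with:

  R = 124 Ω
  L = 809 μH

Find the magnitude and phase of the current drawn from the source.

Step 1 — Angular frequency: ω = 2π·f = 2π·3390 = 2.13e+04 rad/s.
Step 2 — Component impedances:
  R: Z = R = 124 Ω
  L: Z = jωL = j·2.13e+04·0.000809 = 0 + j17.23 Ω
Step 3 — Series combination: Z_total = R + L = 124 + j17.23 Ω = 125.2∠7.9° Ω.
Step 4 — Source phasor: V = 67.9∠-144.3° V = -55.14 - j39.62 V.
Step 5 — Ohm's law: I = V / Z_total = (-55.14 - j39.62) / (124 + j17.23) = -0.4798 - j0.2529 A.
Step 6 — Convert to polar: |I| = 0.5424 A, ∠I = -152.2°.

I = 0.5424∠-152.2° A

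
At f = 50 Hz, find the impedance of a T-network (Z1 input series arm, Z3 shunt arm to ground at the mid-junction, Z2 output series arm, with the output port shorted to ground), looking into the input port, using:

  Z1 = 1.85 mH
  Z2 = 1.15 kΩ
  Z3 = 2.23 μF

Step 1 — Angular frequency: ω = 2π·f = 2π·50 = 314.2 rad/s.
Step 2 — Component impedances:
  Z1: Z = jωL = j·314.2·0.00185 = 0 + j0.5812 Ω
  Z2: Z = R = 1150 Ω
  Z3: Z = 1/(jωC) = -j/(ω·C) = 0 - j1427 Ω
Step 3 — With the output port shorted to ground, the output series arm Z2 runs from the junction to ground; the shunt arm Z3 also runs from the junction to ground. They appear in parallel: Z3 || Z2 = 697.4 - j561.8 Ω.
Step 4 — Series with input arm Z1: Z_in = Z1 + (Z3 || Z2) = 697.4 - j561.3 Ω = 895.2∠-38.8° Ω.

Z = 697.4 - j561.3 Ω = 895.2∠-38.8° Ω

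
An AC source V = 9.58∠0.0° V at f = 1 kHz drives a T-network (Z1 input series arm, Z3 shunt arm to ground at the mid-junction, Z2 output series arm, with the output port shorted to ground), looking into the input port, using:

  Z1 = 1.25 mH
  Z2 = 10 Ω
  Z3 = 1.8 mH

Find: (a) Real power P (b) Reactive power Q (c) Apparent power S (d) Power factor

Step 1 — Angular frequency: ω = 2π·f = 2π·1000 = 6283 rad/s.
Step 2 — Component impedances:
  Z1: Z = jωL = j·6283·0.00125 = 0 + j7.854 Ω
  Z2: Z = R = 10 Ω
  Z3: Z = jωL = j·6283·0.0018 = 0 + j11.31 Ω
Step 3 — With the output port shorted to ground, the output series arm Z2 runs from the junction to ground; the shunt arm Z3 also runs from the junction to ground. They appear in parallel: Z3 || Z2 = 5.612 + j4.962 Ω.
Step 4 — Series with input arm Z1: Z_in = Z1 + (Z3 || Z2) = 5.612 + j12.82 Ω = 13.99∠66.4° Ω.
Step 5 — Source phasor: V = 9.58∠0.0° V = 9.58 V.
Step 6 — Current: I = V / Z = 0.2747 - j0.6272 A = 0.6847∠-66.4° A.
Step 7 — Complex power: S = V·I* = 2.631 + j6.009 VA.
Step 8 — Real power: P = Re(S) = 2.631 W.
Step 9 — Reactive power: Q = Im(S) = 6.009 VAR.
Step 10 — Apparent power: |S| = 6.56 VA.
Step 11 — Power factor: PF = P/|S| = 0.4011 (lagging).

(a) P = 2.631 W  (b) Q = 6.009 VAR  (c) S = 6.56 VA  (d) PF = 0.4011 (lagging)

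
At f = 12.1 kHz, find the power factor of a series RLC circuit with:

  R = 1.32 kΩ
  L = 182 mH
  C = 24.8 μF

Step 1 — Angular frequency: ω = 2π·f = 2π·1.21e+04 = 7.603e+04 rad/s.
Step 2 — Component impedances:
  R: Z = R = 1320 Ω
  L: Z = jωL = j·7.603e+04·0.182 = 0 + j1.384e+04 Ω
  C: Z = 1/(jωC) = -j/(ω·C) = 0 - j0.5304 Ω
Step 3 — Series combination: Z_total = R + L + C = 1320 + j1.384e+04 Ω = 1.39e+04∠84.6° Ω.
Step 4 — Power factor: PF = cos(φ) = Re(Z)/|Z| = 1320/13899 = 0.09497.
Step 5 — Type: Im(Z) = 1.384e+04 ⇒ lagging (phase φ = 84.6°).

PF = 0.09497 (lagging, φ = 84.6°)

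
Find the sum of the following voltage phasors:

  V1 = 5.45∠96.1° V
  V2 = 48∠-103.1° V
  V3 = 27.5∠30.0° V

Step 1 — Convert each phasor to rectangular form:
  V1 = 5.45·(cos(96.1°) + j·sin(96.1°)) = -0.5791 + j5.419 V
  V2 = 48·(cos(-103.1°) + j·sin(-103.1°)) = -10.88 - j46.75 V
  V3 = 27.5·(cos(30.0°) + j·sin(30.0°)) = 23.82 + j13.75 V
Step 2 — Sum components: V_total = 12.36 - j27.58 V.
Step 3 — Convert to polar: |V_total| = 30.22 V, ∠V_total = -65.9°.

V_total = 30.22∠-65.9° V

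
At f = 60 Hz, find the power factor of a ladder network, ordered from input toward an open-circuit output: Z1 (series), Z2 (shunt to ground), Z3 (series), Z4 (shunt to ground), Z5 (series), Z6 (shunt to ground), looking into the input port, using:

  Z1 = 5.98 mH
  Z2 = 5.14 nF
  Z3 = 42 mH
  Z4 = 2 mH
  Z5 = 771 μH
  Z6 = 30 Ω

Step 1 — Angular frequency: ω = 2π·f = 2π·60 = 377 rad/s.
Step 2 — Component impedances:
  Z1: Z = jωL = j·377·0.00598 = 0 + j2.254 Ω
  Z2: Z = 1/(jωC) = -j/(ω·C) = 0 - j5.161e+05 Ω
  Z3: Z = jωL = j·377·0.042 = 0 + j15.83 Ω
  Z4: Z = jωL = j·377·0.002 = 0 + j0.754 Ω
  Z5: Z = jωL = j·377·0.000771 = 0 + j0.2907 Ω
  Z6: Z = R = 30 Ω
Step 3 — Ladder network (open output): work backward from the far end, alternating series and parallel combinations. Z_in = 0.01893 + j18.84 Ω = 18.84∠89.9° Ω.
Step 4 — Power factor: PF = cos(φ) = Re(Z)/|Z| = 0.01893/18.84 = 0.001005.
Step 5 — Type: Im(Z) = 18.84 ⇒ lagging (phase φ = 89.9°).

PF = 0.001005 (lagging, φ = 89.9°)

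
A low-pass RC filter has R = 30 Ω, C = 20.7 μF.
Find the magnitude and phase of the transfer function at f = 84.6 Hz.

Step 1 — Angular frequency: ω = 2π·84.6 = 531.6 rad/s.
Step 2 — Transfer function: H(jω) = 1/(1 + jωRC).
Step 3 — Denominator: 1 + jωRC = 1 + j·531.6·30·2.07e-05 = 1 + j0.3301.
Step 4 — H = 0.9017 - j0.2977.
Step 5 — Magnitude: |H| = 0.9496 (-0.4 dB); phase: φ = -18.3°.

|H| = 0.9496 (-0.4 dB), φ = -18.3°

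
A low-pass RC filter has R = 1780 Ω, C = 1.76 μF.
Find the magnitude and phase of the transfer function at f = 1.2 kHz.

Step 1 — Angular frequency: ω = 2π·1200 = 7540 rad/s.
Step 2 — Transfer function: H(jω) = 1/(1 + jωRC).
Step 3 — Denominator: 1 + jωRC = 1 + j·7540·1780·1.76e-06 = 1 + j23.62.
Step 4 — H = 0.001789 - j0.04226.
Step 5 — Magnitude: |H| = 0.0423 (-27.5 dB); phase: φ = -87.6°.

|H| = 0.0423 (-27.5 dB), φ = -87.6°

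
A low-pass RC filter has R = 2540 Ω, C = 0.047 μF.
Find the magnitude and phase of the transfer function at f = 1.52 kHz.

Step 1 — Angular frequency: ω = 2π·1520 = 9550 rad/s.
Step 2 — Transfer function: H(jω) = 1/(1 + jωRC).
Step 3 — Denominator: 1 + jωRC = 1 + j·9550·2540·4.7e-08 = 1 + j1.14.
Step 4 — H = 0.4348 - j0.4957.
Step 5 — Magnitude: |H| = 0.6594 (-3.6 dB); phase: φ = -48.7°.

|H| = 0.6594 (-3.6 dB), φ = -48.7°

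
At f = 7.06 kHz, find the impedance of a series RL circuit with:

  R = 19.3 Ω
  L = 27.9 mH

Step 1 — Angular frequency: ω = 2π·f = 2π·7060 = 4.436e+04 rad/s.
Step 2 — Component impedances:
  R: Z = R = 19.3 Ω
  L: Z = jωL = j·4.436e+04·0.0279 = 0 + j1238 Ω
Step 3 — Series combination: Z_total = R + L = 19.3 + j1238 Ω = 1238∠89.1° Ω.

Z = 19.3 + j1238 Ω = 1238∠89.1° Ω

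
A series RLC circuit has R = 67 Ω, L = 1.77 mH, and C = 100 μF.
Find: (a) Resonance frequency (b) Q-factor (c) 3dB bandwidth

Step 1 — Resonance condition Im(Z)=0 gives ω₀ = 1/√(LC).
Step 2 — ω₀ = 1/√(0.00177·0.0001) = 2377 rad/s.
Step 3 — f₀ = ω₀/(2π) = 378.3 Hz.
Step 4 — Series Q: Q = ω₀L/R = 2377·0.00177/67 = 0.06279.
Step 5 — 3dB bandwidth: Δω = ω₀/Q = 3.785e+04 rad/s; BW = Δω/(2π) = 6025 Hz.

(a) f₀ = 378.3 Hz  (b) Q = 0.06279  (c) BW = 6025 Hz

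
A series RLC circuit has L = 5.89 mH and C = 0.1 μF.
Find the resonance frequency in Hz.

Step 1 — Resonance condition Im(Z)=0 gives ω₀ = 1/√(LC).
Step 2 — ω₀ = 1/√(0.00589·1e-07) = 4.12e+04 rad/s.
Step 3 — f₀ = ω₀/(2π) = 6558 Hz.

f₀ = 6558 Hz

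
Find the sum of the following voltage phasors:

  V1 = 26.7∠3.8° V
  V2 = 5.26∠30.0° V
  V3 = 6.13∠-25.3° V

Step 1 — Convert each phasor to rectangular form:
  V1 = 26.7·(cos(3.8°) + j·sin(3.8°)) = 26.64 + j1.77 V
  V2 = 5.26·(cos(30.0°) + j·sin(30.0°)) = 4.555 + j2.63 V
  V3 = 6.13·(cos(-25.3°) + j·sin(-25.3°)) = 5.542 - j2.62 V
Step 2 — Sum components: V_total = 36.74 + j1.78 V.
Step 3 — Convert to polar: |V_total| = 36.78 V, ∠V_total = 2.8°.

V_total = 36.78∠2.8° V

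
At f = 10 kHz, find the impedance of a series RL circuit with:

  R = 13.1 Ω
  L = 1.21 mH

Step 1 — Angular frequency: ω = 2π·f = 2π·1e+04 = 6.283e+04 rad/s.
Step 2 — Component impedances:
  R: Z = R = 13.1 Ω
  L: Z = jωL = j·6.283e+04·0.00121 = 0 + j76.03 Ω
Step 3 — Series combination: Z_total = R + L = 13.1 + j76.03 Ω = 77.15∠80.2° Ω.

Z = 13.1 + j76.03 Ω = 77.15∠80.2° Ω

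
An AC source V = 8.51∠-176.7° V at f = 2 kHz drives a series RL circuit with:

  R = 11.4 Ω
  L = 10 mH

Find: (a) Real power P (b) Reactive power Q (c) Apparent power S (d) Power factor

Step 1 — Angular frequency: ω = 2π·f = 2π·2000 = 1.257e+04 rad/s.
Step 2 — Component impedances:
  R: Z = R = 11.4 Ω
  L: Z = jωL = j·1.257e+04·0.01 = 0 + j125.7 Ω
Step 3 — Series combination: Z_total = R + L = 11.4 + j125.7 Ω = 126.2∠84.8° Ω.
Step 4 — Source phasor: V = 8.51∠-176.7° V = -8.496 - j0.4899 V.
Step 5 — Current: I = V / Z = -0.00995 + j0.06671 A = 0.06744∠98.5° A.
Step 6 — Complex power: S = V·I* = 0.05185 + j0.5716 VA.
Step 7 — Real power: P = Re(S) = 0.05185 W.
Step 8 — Reactive power: Q = Im(S) = 0.5716 VAR.
Step 9 — Apparent power: |S| = 0.5739 VA.
Step 10 — Power factor: PF = P/|S| = 0.09035 (lagging).

(a) P = 0.05185 W  (b) Q = 0.5716 VAR  (c) S = 0.5739 VA  (d) PF = 0.09035 (lagging)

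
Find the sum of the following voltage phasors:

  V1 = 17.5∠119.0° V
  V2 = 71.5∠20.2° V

Step 1 — Convert each phasor to rectangular form:
  V1 = 17.5·(cos(119.0°) + j·sin(119.0°)) = -8.484 + j15.31 V
  V2 = 71.5·(cos(20.2°) + j·sin(20.2°)) = 67.1 + j24.69 V
Step 2 — Sum components: V_total = 58.62 + j39.99 V.
Step 3 — Convert to polar: |V_total| = 70.96 V, ∠V_total = 34.3°.

V_total = 70.96∠34.3° V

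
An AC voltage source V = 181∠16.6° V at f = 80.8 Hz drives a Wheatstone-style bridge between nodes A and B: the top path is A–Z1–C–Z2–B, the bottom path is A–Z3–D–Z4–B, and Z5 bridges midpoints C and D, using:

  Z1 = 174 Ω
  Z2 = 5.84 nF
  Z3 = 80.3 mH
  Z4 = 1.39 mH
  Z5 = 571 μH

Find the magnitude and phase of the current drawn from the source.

Step 1 — Angular frequency: ω = 2π·f = 2π·80.8 = 507.7 rad/s.
Step 2 — Component impedances:
  Z1: Z = R = 174 Ω
  Z2: Z = 1/(jωC) = -j/(ω·C) = 0 - j3.373e+05 Ω
  Z3: Z = jωL = j·507.7·0.0803 = 0 + j40.77 Ω
  Z4: Z = jωL = j·507.7·0.00139 = 0 + j0.7057 Ω
  Z5: Z = jωL = j·507.7·0.000571 = 0 + j0.2899 Ω
Step 3 — Bridge requires nodal analysis (the Z5 bridge couples midpoints C and D, so the two paths cannot be reduced to a simple series/parallel combination). Setting node B to ground and injecting 1 A at node A, the 3-node admittance system at A, C, D solves to V_A = Z_AB = 9.048 + j39.34 Ω = 40.36∠77.0° Ω.
Step 4 — Source phasor: V = 181∠16.6° V = 173.5 + j51.71 V.
Step 5 — Ohm's law: I = V / Z_total = (173.5 + j51.71) / (9.048 + j39.34) = 2.212 - j3.901 A.
Step 6 — Convert to polar: |I| = 4.484 A, ∠I = -60.4°.

I = 4.484∠-60.4° A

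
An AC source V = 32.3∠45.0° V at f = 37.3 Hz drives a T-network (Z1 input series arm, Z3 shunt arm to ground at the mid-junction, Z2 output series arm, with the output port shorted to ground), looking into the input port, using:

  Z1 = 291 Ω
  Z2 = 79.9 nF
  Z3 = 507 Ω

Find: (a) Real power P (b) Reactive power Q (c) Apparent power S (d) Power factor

Step 1 — Angular frequency: ω = 2π·f = 2π·37.3 = 234.4 rad/s.
Step 2 — Component impedances:
  Z1: Z = R = 291 Ω
  Z2: Z = 1/(jωC) = -j/(ω·C) = 0 - j5.34e+04 Ω
  Z3: Z = R = 507 Ω
Step 3 — With the output port shorted to ground, the output series arm Z2 runs from the junction to ground; the shunt arm Z3 also runs from the junction to ground. They appear in parallel: Z3 || Z2 = 507 - j4.813 Ω.
Step 4 — Series with input arm Z1: Z_in = Z1 + (Z3 || Z2) = 798 - j4.813 Ω = 798∠-0.3° Ω.
Step 5 — Source phasor: V = 32.3∠45.0° V = 22.84 + j22.84 V.
Step 6 — Current: I = V / Z = 0.02845 + j0.02879 A = 0.04048∠45.3° A.
Step 7 — Complex power: S = V·I* = 1.307 - j0.007886 VA.
Step 8 — Real power: P = Re(S) = 1.307 W.
Step 9 — Reactive power: Q = Im(S) = -0.007886 VAR.
Step 10 — Apparent power: |S| = 1.307 VA.
Step 11 — Power factor: PF = P/|S| = 1 (leading).

(a) P = 1.307 W  (b) Q = -0.007886 VAR  (c) S = 1.307 VA  (d) PF = 1 (leading)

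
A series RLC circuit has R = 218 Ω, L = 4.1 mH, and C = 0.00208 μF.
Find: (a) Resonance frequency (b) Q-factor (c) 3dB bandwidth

Step 1 — Resonance: ω₀ = 1/√(LC) = 1/√(0.0041·2.08e-09) = 3.424e+05 rad/s.
Step 2 — f₀ = ω₀/(2π) = 5.45e+04 Hz.
Step 3 — Series Q: Q = ω₀L/R = 3.424e+05·0.0041/218 = 6.44.
Step 4 — Bandwidth: Δω = ω₀/Q = 5.317e+04 rad/s; BW = Δω/(2π) = 8462 Hz.

(a) f₀ = 5.45e+04 Hz  (b) Q = 6.44  (c) BW = 8462 Hz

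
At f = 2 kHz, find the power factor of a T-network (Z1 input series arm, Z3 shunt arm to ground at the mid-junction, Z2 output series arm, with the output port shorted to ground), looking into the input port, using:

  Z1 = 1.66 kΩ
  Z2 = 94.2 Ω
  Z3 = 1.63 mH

Step 1 — Angular frequency: ω = 2π·f = 2π·2000 = 1.257e+04 rad/s.
Step 2 — Component impedances:
  Z1: Z = R = 1660 Ω
  Z2: Z = R = 94.2 Ω
  Z3: Z = jωL = j·1.257e+04·0.00163 = 0 + j20.48 Ω
Step 3 — With the output port shorted to ground, the output series arm Z2 runs from the junction to ground; the shunt arm Z3 also runs from the junction to ground. They appear in parallel: Z3 || Z2 = 4.253 + j19.56 Ω.
Step 4 — Series with input arm Z1: Z_in = Z1 + (Z3 || Z2) = 1664 + j19.56 Ω = 1664∠0.7° Ω.
Step 5 — Power factor: PF = cos(φ) = Re(Z)/|Z| = 1664.3/1664.4 = 0.9999.
Step 6 — Type: Im(Z) = 19.56 ⇒ lagging (phase φ = 0.7°).

PF = 0.9999 (lagging, φ = 0.7°)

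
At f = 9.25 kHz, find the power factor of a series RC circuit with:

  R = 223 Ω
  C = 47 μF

Step 1 — Angular frequency: ω = 2π·f = 2π·9250 = 5.812e+04 rad/s.
Step 2 — Component impedances:
  R: Z = R = 223 Ω
  C: Z = 1/(jωC) = -j/(ω·C) = 0 - j0.3661 Ω
Step 3 — Series combination: Z_total = R + C = 223 - j0.3661 Ω = 223∠-0.1° Ω.
Step 4 — Power factor: PF = cos(φ) = Re(Z)/|Z| = 223/223 = 1.
Step 5 — Type: Im(Z) = -0.3661 ⇒ leading (phase φ = -0.1°).

PF = 1 (leading, φ = -0.1°)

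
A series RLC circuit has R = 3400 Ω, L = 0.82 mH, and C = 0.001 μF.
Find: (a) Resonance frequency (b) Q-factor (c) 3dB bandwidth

Step 1 — Resonance condition Im(Z)=0 gives ω₀ = 1/√(LC).
Step 2 — ω₀ = 1/√(0.00082·1e-09) = 1.104e+06 rad/s.
Step 3 — f₀ = ω₀/(2π) = 1.758e+05 Hz.
Step 4 — Series Q: Q = ω₀L/R = 1.104e+06·0.00082/3400 = 0.2663.
Step 5 — 3dB bandwidth: Δω = ω₀/Q = 4.146e+06 rad/s; BW = Δω/(2π) = 6.599e+05 Hz.

(a) f₀ = 1.758e+05 Hz  (b) Q = 0.2663  (c) BW = 6.599e+05 Hz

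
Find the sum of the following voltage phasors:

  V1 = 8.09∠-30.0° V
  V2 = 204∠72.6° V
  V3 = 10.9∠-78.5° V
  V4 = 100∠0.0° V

Step 1 — Convert each phasor to rectangular form:
  V1 = 8.09·(cos(-30.0°) + j·sin(-30.0°)) = 7.006 - j4.045 V
  V2 = 204·(cos(72.6°) + j·sin(72.6°)) = 61 + j194.7 V
  V3 = 10.9·(cos(-78.5°) + j·sin(-78.5°)) = 2.173 - j10.68 V
  V4 = 100·(cos(0.0°) + j·sin(0.0°)) = 100 V
Step 2 — Sum components: V_total = 170.2 + j179.9 V.
Step 3 — Convert to polar: |V_total| = 247.7 V, ∠V_total = 46.6°.

V_total = 247.7∠46.6° V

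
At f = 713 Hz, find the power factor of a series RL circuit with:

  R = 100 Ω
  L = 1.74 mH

Step 1 — Angular frequency: ω = 2π·f = 2π·713 = 4480 rad/s.
Step 2 — Component impedances:
  R: Z = R = 100 Ω
  L: Z = jωL = j·4480·0.00174 = 0 + j7.795 Ω
Step 3 — Series combination: Z_total = R + L = 100 + j7.795 Ω = 100.3∠4.5° Ω.
Step 4 — Power factor: PF = cos(φ) = Re(Z)/|Z| = 100/100.3 = 0.997.
Step 5 — Type: Im(Z) = 7.795 ⇒ lagging (phase φ = 4.5°).

PF = 0.997 (lagging, φ = 4.5°)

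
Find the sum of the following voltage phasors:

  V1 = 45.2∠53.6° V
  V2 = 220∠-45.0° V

Step 1 — Convert each phasor to rectangular form:
  V1 = 45.2·(cos(53.6°) + j·sin(53.6°)) = 26.82 + j36.38 V
  V2 = 220·(cos(-45.0°) + j·sin(-45.0°)) = 155.6 - j155.6 V
Step 2 — Sum components: V_total = 182.4 - j119.2 V.
Step 3 — Convert to polar: |V_total| = 217.9 V, ∠V_total = -33.2°.

V_total = 217.9∠-33.2° V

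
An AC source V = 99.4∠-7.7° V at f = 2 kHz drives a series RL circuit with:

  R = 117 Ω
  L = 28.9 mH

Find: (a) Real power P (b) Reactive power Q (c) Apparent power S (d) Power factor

Step 1 — Angular frequency: ω = 2π·f = 2π·2000 = 1.257e+04 rad/s.
Step 2 — Component impedances:
  R: Z = R = 117 Ω
  L: Z = jωL = j·1.257e+04·0.0289 = 0 + j363.2 Ω
Step 3 — Series combination: Z_total = R + L = 117 + j363.2 Ω = 381.5∠72.1° Ω.
Step 4 — Source phasor: V = 99.4∠-7.7° V = 98.5 - j13.32 V.
Step 5 — Current: I = V / Z = 0.04594 - j0.2564 A = 0.2605∠-79.8° A.
Step 6 — Complex power: S = V·I* = 7.941 + j24.65 VA.
Step 7 — Real power: P = Re(S) = 7.941 W.
Step 8 — Reactive power: Q = Im(S) = 24.65 VAR.
Step 9 — Apparent power: |S| = 25.9 VA.
Step 10 — Power factor: PF = P/|S| = 0.3066 (lagging).

(a) P = 7.941 W  (b) Q = 24.65 VAR  (c) S = 25.9 VA  (d) PF = 0.3066 (lagging)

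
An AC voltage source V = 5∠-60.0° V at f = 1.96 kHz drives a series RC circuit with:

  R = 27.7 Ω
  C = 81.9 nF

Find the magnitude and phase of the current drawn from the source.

Step 1 — Angular frequency: ω = 2π·f = 2π·1960 = 1.232e+04 rad/s.
Step 2 — Component impedances:
  R: Z = R = 27.7 Ω
  C: Z = 1/(jωC) = -j/(ω·C) = 0 - j991.5 Ω
Step 3 — Series combination: Z_total = R + C = 27.7 - j991.5 Ω = 991.9∠-88.4° Ω.
Step 4 — Source phasor: V = 5∠-60.0° V = 2.5 - j4.33 V.
Step 5 — Ohm's law: I = V / Z_total = (2.5 - j4.33) / (27.7 - j991.5) = 0.004434 + j0.002398 A.
Step 6 — Convert to polar: |I| = 0.005041 A, ∠I = 28.4°.

I = 0.005041∠28.4° A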